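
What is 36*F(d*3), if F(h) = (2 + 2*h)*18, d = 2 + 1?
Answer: 12960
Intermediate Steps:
d = 3
F(h) = 36 + 36*h
36*F(d*3) = 36*(36 + 36*(3*3)) = 36*(36 + 36*9) = 36*(36 + 324) = 36*360 = 12960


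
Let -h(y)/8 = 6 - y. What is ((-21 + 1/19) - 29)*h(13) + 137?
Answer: -50541/19 ≈ -2660.1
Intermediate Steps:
h(y) = -48 + 8*y (h(y) = -8*(6 - y) = -48 + 8*y)
((-21 + 1/19) - 29)*h(13) + 137 = ((-21 + 1/19) - 29)*(-48 + 8*13) + 137 = ((-21 + 1/19) - 29)*(-48 + 104) + 137 = (-398/19 - 29)*56 + 137 = -949/19*56 + 137 = -53144/19 + 137 = -50541/19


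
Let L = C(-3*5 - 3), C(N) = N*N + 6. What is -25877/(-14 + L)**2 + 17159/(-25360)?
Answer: -37026091/39567940 ≈ -0.93576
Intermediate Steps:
C(N) = 6 + N**2 (C(N) = N**2 + 6 = 6 + N**2)
L = 330 (L = 6 + (-3*5 - 3)**2 = 6 + (-15 - 3)**2 = 6 + (-18)**2 = 6 + 324 = 330)
-25877/(-14 + L)**2 + 17159/(-25360) = -25877/(-14 + 330)**2 + 17159/(-25360) = -25877/(316**2) + 17159*(-1/25360) = -25877/99856 - 17159/25360 = -37026091/39567940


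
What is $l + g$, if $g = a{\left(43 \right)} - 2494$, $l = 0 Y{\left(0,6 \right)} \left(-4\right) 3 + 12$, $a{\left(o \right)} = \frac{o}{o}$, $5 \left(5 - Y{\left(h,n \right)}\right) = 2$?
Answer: $-2481$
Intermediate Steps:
$Y{\left(h,n \right)} = \frac{23}{5}$ ($Y{\left(h,n \right)} = 5 - \frac{2}{5} = \frac{23}{5}$)
$a{\left(o \right)} = 1$
$l = 12$ ($l = 0 \cdot \frac{23}{5} \left(-4\right) 3 + 12 = 0 \left(-4\right) 3 + 12 = 0 \cdot 3 + 12 = 0 + 12 = 12$)
$g = -2493$ ($g = 1 - 2494 = -2493$)
$l + g = 12 - 2493 = -2481$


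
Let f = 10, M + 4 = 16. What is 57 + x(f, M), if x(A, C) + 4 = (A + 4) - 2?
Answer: 65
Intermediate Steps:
M = 12 (M = -4 + 16 = 12)
x(A, C) = -2 + A (x(A, C) = -4 + ((A + 4) - 2) = -4 + ((4 + A) - 2) = -4 + (2 + A) = -2 + A)
57 + x(f, M) = 57 + (-2 + 10) = 57 + 8 = 65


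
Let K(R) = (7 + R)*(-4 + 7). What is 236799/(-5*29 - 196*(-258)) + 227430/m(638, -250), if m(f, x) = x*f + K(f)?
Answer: 5168706309/1588979999 ≈ 3.2528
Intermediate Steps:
K(R) = 21 + 3*R (K(R) = (7 + R)*3 = 21 + 3*R)
m(f, x) = 21 + 3*f + f*x (m(f, x) = x*f + (21 + 3*f) = f*x + (21 + 3*f) = 21 + 3*f + f*x)
236799/(-5*29 - 196*(-258)) + 227430/m(638, -250) = 236799/(-5*29 - 196*(-258)) + 227430/(21 + 3*638 + 638*(-250)) = 236799/(-145 + 50568) + 227430/(21 + 1914 - 159500) = 236799/50423 + 227430/(-157565) = 236799*(1/50423) + 227430*(-1/157565) = 236799/50423 - 45486/31513 = 5168706309/1588979999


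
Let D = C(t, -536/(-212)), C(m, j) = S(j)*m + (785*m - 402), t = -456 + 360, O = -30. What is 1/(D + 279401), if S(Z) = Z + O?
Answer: 53/10932643 ≈ 4.8479e-6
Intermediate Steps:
t = -96
S(Z) = -30 + Z (S(Z) = Z - 30 = -30 + Z)
C(m, j) = -402 + 785*m + m*(-30 + j) (C(m, j) = (-30 + j)*m + (785*m - 402) = m*(-30 + j) + (-402 + 785*m) = -402 + 785*m + m*(-30 + j))
D = -3875610/53 (D = -402 + 755*(-96) - 536/(-212)*(-96) = -402 - 72480 - 536*(-1/212)*(-96) = -402 - 72480 + (134/53)*(-96) = -402 - 72480 - 12864/53 = -3875610/53 ≈ -73125.)
1/(D + 279401) = 1/(-3875610/53 + 279401) = 1/(10932643/53) = 53/10932643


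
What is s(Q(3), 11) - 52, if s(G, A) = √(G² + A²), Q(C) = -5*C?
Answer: -52 + √346 ≈ -33.399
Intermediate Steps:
s(G, A) = √(A² + G²)
s(Q(3), 11) - 52 = √(11² + (-5*3)²) - 52 = √(121 + (-15)²) - 52 = √(121 + 225) - 52 = √346 - 52 = -52 + √346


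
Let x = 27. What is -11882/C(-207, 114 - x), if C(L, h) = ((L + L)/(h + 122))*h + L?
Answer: 2483338/79281 ≈ 31.323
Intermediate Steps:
C(L, h) = L + 2*L*h/(122 + h) (C(L, h) = ((2*L)/(122 + h))*h + L = (2*L/(122 + h))*h + L = 2*L*h/(122 + h) + L = L + 2*L*h/(122 + h))
-11882/C(-207, 114 - x) = -11882*(-(122 + (114 - 1*27))/(207*(122 + 3*(114 - 1*27)))) = -11882*(-(122 + (114 - 27))/(207*(122 + 3*(114 - 27)))) = -11882*(-(122 + 87)/(207*(122 + 3*87))) = -11882*(-209/(207*(122 + 261))) = -11882/((-207*1/209*383)) = -11882/(-79281/209) = -11882*(-209/79281) = 2483338/79281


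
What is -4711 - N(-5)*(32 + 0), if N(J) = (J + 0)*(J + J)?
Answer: -6311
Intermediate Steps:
N(J) = 2*J² (N(J) = J*(2*J) = 2*J²)
-4711 - N(-5)*(32 + 0) = -4711 - 2*(-5)²*(32 + 0) = -4711 - 2*25*32 = -4711 - 50*32 = -4711 - 1*1600 = -4711 - 1600 = -6311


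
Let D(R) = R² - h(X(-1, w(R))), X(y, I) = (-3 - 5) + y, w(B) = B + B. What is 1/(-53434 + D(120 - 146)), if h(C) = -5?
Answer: -1/52753 ≈ -1.8956e-5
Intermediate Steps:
w(B) = 2*B
X(y, I) = -8 + y
D(R) = 5 + R² (D(R) = R² - 1*(-5) = R² + 5 = 5 + R²)
1/(-53434 + D(120 - 146)) = 1/(-53434 + (5 + (120 - 146)²)) = 1/(-53434 + (5 + (-26)²)) = 1/(-53434 + (5 + 676)) = 1/(-53434 + 681) = 1/(-52753) = -1/52753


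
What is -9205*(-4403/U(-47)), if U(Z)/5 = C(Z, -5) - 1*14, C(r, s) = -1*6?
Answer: -8105923/20 ≈ -4.0530e+5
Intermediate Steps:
C(r, s) = -6
U(Z) = -100 (U(Z) = 5*(-6 - 1*14) = 5*(-6 - 14) = 5*(-20) = -100)
-9205*(-4403/U(-47)) = -9205/((-100/(7*(-629)))) = -9205/((-100/(-4403))) = -9205/((-100*(-1/4403))) = -9205/100/4403 = -9205*4403/100 = -8105923/20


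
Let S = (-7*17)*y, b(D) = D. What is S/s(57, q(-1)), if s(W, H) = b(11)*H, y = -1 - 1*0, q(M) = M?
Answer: -119/11 ≈ -10.818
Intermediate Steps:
y = -1 (y = -1 + 0 = -1)
s(W, H) = 11*H
S = 119 (S = -7*17*(-1) = -119*(-1) = 119)
S/s(57, q(-1)) = 119/((11*(-1))) = 119/(-11) = 119*(-1/11) = -119/11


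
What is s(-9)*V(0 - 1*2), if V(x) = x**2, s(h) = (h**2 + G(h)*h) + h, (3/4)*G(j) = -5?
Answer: 528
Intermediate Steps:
G(j) = -20/3 (G(j) = (4/3)*(-5) = -20/3)
s(h) = h**2 - 17*h/3 (s(h) = (h**2 - 20*h/3) + h = h**2 - 17*h/3)
s(-9)*V(0 - 1*2) = ((1/3)*(-9)*(-17 + 3*(-9)))*(0 - 1*2)**2 = ((1/3)*(-9)*(-17 - 27))*(0 - 2)**2 = ((1/3)*(-9)*(-44))*(-2)**2 = 132*4 = 528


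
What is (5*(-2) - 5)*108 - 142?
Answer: -1762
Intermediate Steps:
(5*(-2) - 5)*108 - 142 = (-10 - 5)*108 - 142 = -15*108 - 142 = -1620 - 142 = -1762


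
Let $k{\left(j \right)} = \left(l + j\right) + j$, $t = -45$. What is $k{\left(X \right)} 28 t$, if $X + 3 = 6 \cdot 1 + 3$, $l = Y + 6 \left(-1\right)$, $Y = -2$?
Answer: $-5040$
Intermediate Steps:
$l = -8$ ($l = -2 + 6 \left(-1\right) = -2 - 6 = -8$)
$X = 6$ ($X = -3 + \left(6 \cdot 1 + 3\right) = -3 + \left(6 + 3\right) = -3 + 9 = 6$)
$k{\left(j \right)} = -8 + 2 j$ ($k{\left(j \right)} = \left(-8 + j\right) + j = -8 + 2 j$)
$k{\left(X \right)} 28 t = \left(-8 + 2 \cdot 6\right) 28 \left(-45\right) = \left(-8 + 12\right) 28 \left(-45\right) = 4 \cdot 28 \left(-45\right) = 112 \left(-45\right) = -5040$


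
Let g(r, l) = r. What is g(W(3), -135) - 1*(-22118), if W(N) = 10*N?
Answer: 22148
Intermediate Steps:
g(W(3), -135) - 1*(-22118) = 10*3 - 1*(-22118) = 30 + 22118 = 22148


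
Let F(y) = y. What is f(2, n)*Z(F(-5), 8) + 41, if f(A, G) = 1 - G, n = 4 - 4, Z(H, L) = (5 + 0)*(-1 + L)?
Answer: 76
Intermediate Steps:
Z(H, L) = -5 + 5*L (Z(H, L) = 5*(-1 + L) = -5 + 5*L)
n = 0
f(2, n)*Z(F(-5), 8) + 41 = (1 - 1*0)*(-5 + 5*8) + 41 = (1 + 0)*(-5 + 40) + 41 = 1*35 + 41 = 35 + 41 = 76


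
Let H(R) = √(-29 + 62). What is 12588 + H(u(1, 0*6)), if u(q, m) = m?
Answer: 12588 + √33 ≈ 12594.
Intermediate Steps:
H(R) = √33
12588 + H(u(1, 0*6)) = 12588 + √33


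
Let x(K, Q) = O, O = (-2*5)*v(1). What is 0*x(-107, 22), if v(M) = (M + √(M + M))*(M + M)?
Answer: 0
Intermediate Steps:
v(M) = 2*M*(M + √2*√M) (v(M) = (M + √(2*M))*(2*M) = (M + √2*√M)*(2*M) = 2*M*(M + √2*√M))
O = -20 - 20*√2 (O = (-2*5)*(2*1² + 2*√2*1^(3/2)) = -10*(2*1 + 2*√2*1) = -10*(2 + 2*√2) = -20 - 20*√2 ≈ -48.284)
x(K, Q) = -20 - 20*√2
0*x(-107, 22) = 0*(-20 - 20*√2) = 0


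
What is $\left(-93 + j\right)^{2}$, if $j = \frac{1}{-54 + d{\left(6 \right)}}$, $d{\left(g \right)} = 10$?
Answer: $\frac{16752649}{1936} \approx 8653.2$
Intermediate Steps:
$j = - \frac{1}{44}$ ($j = \frac{1}{-54 + 10} = \frac{1}{-44} = - \frac{1}{44} \approx -0.022727$)
$\left(-93 + j\right)^{2} = \left(-93 - \frac{1}{44}\right)^{2} = \left(- \frac{4093}{44}\right)^{2} = \frac{16752649}{1936}$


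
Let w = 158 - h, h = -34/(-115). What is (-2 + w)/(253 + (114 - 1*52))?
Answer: 2558/5175 ≈ 0.49430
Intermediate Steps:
h = 34/115 (h = -34*(-1/115) = 34/115 ≈ 0.29565)
w = 18136/115 (w = 158 - 1*34/115 = 158 - 34/115 = 18136/115 ≈ 157.70)
(-2 + w)/(253 + (114 - 1*52)) = (-2 + 18136/115)/(253 + (114 - 1*52)) = 17906/(115*(253 + (114 - 52))) = 17906/(115*(253 + 62)) = (17906/115)/315 = (17906/115)*(1/315) = 2558/5175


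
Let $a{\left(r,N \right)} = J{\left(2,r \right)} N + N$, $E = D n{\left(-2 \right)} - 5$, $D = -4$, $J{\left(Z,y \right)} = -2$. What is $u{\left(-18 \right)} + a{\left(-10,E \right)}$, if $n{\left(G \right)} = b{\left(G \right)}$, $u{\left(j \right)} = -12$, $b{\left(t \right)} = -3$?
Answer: $-19$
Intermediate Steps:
$n{\left(G \right)} = -3$
$E = 7$ ($E = \left(-4\right) \left(-3\right) - 5 = 12 - 5 = 7$)
$a{\left(r,N \right)} = - N$ ($a{\left(r,N \right)} = - 2 N + N = - N$)
$u{\left(-18 \right)} + a{\left(-10,E \right)} = -12 - 7 = -19$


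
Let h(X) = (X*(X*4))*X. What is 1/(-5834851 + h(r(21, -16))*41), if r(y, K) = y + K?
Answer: -1/5814351 ≈ -1.7199e-7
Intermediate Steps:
r(y, K) = K + y
h(X) = 4*X³ (h(X) = (X*(4*X))*X = (4*X²)*X = 4*X³)
1/(-5834851 + h(r(21, -16))*41) = 1/(-5834851 + (4*(-16 + 21)³)*41) = 1/(-5834851 + (4*5³)*41) = 1/(-5834851 + (4*125)*41) = 1/(-5834851 + 500*41) = 1/(-5834851 + 20500) = 1/(-5814351) = -1/5814351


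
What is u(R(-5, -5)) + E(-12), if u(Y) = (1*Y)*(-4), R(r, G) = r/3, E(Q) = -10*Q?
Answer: 380/3 ≈ 126.67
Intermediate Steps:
R(r, G) = r/3 (R(r, G) = r*(⅓) = r/3)
u(Y) = -4*Y (u(Y) = Y*(-4) = -4*Y)
u(R(-5, -5)) + E(-12) = -4*(-5)/3 - 10*(-12) = -4*(-5/3) + 120 = 20/3 + 120 = 380/3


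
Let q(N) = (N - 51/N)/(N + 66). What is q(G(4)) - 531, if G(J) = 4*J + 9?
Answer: -172493/325 ≈ -530.75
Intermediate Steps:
G(J) = 9 + 4*J
q(N) = (N - 51/N)/(66 + N)
q(G(4)) - 531 = (-51 + (9 + 4*4)²)/((9 + 4*4)*(66 + (9 + 4*4))) - 531 = (-51 + (9 + 16)²)/((9 + 16)*(66 + (9 + 16))) - 531 = (-51 + 25²)/(25*(66 + 25)) - 531 = (1/25)*(-51 + 625)/91 - 531 = (1/25)*(1/91)*574 - 531 = 82/325 - 531 = -172493/325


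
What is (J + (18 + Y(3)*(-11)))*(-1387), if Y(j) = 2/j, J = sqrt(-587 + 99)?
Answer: -44384/3 - 2774*I*sqrt(122) ≈ -14795.0 - 30640.0*I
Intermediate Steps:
J = 2*I*sqrt(122) (J = sqrt(-488) = 2*I*sqrt(122) ≈ 22.091*I)
(J + (18 + Y(3)*(-11)))*(-1387) = (2*I*sqrt(122) + (18 + (2/3)*(-11)))*(-1387) = (2*I*sqrt(122) + (18 - 22/3))*(-1387) = (2*I*sqrt(122) + 32/3)*(-1387) = (32/3 + 2*I*sqrt(122))*(-1387) = -44384/3 - 2774*I*sqrt(122)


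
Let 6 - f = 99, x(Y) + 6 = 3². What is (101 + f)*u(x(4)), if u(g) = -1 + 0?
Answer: -8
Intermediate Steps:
x(Y) = 3 (x(Y) = -6 + 3² = -6 + 9 = 3)
u(g) = -1
f = -93 (f = 6 - 1*99 = 6 - 99 = -93)
(101 + f)*u(x(4)) = (101 - 93)*(-1) = 8*(-1) = -8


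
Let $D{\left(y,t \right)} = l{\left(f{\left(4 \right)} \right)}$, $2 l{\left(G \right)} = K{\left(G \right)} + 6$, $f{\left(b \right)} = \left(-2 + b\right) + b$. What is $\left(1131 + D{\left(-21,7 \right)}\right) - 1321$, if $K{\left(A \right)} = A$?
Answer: $-184$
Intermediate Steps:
$f{\left(b \right)} = -2 + 2 b$
$l{\left(G \right)} = 3 + \frac{G}{2}$ ($l{\left(G \right)} = \frac{G + 6}{2} = \frac{6 + G}{2} = 3 + \frac{G}{2}$)
$D{\left(y,t \right)} = 6$ ($D{\left(y,t \right)} = 3 + \frac{-2 + 2 \cdot 4}{2} = 3 + \frac{-2 + 8}{2} = 3 + \frac{1}{2} \cdot 6 = 3 + 3 = 6$)
$\left(1131 + D{\left(-21,7 \right)}\right) - 1321 = \left(1131 + 6\right) - 1321 = 1137 - 1321 = -184$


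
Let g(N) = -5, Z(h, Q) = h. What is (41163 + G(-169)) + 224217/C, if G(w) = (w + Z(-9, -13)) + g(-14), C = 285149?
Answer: 11685630237/285149 ≈ 40981.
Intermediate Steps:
G(w) = -14 + w (G(w) = (w - 9) - 5 = (-9 + w) - 5 = -14 + w)
(41163 + G(-169)) + 224217/C = (41163 + (-14 - 169)) + 224217/285149 = (41163 - 183) + 224217*(1/285149) = 40980 + 224217/285149 = 11685630237/285149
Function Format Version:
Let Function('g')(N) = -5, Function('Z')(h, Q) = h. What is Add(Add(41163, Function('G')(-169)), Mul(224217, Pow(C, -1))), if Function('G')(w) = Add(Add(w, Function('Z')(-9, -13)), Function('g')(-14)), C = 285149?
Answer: Rational(11685630237, 285149) ≈ 40981.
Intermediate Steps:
Function('G')(w) = Add(-14, w) (Function('G')(w) = Add(Add(w, -9), -5) = Add(Add(-9, w), -5) = Add(-14, w))
Add(Add(41163, Function('G')(-169)), Mul(224217, Pow(C, -1))) = Add(Add(41163, Add(-14, -169)), Mul(224217, Pow(285149, -1))) = Add(Add(41163, -183), Mul(224217, Rational(1, 285149))) = Add(40980, Rational(224217, 285149)) = Rational(11685630237, 285149)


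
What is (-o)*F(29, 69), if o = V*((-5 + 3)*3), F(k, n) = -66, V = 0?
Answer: 0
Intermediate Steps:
o = 0 (o = 0*((-5 + 3)*3) = 0*(-2*3) = 0*(-6) = 0)
(-o)*F(29, 69) = -1*0*(-66) = 0*(-66) = 0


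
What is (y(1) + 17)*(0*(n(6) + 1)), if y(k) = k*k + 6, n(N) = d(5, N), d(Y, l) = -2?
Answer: 0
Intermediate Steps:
n(N) = -2
y(k) = 6 + k**2 (y(k) = k**2 + 6 = 6 + k**2)
(y(1) + 17)*(0*(n(6) + 1)) = ((6 + 1**2) + 17)*(0*(-2 + 1)) = ((6 + 1) + 17)*(0*(-1)) = (7 + 17)*0 = 24*0 = 0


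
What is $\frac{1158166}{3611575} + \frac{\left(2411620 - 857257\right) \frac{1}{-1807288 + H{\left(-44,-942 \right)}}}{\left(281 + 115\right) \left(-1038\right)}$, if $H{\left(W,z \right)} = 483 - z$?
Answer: $\frac{2894639853466997}{9026461375287400} \approx 0.32068$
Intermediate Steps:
$\frac{1158166}{3611575} + \frac{\left(2411620 - 857257\right) \frac{1}{-1807288 + H{\left(-44,-942 \right)}}}{\left(281 + 115\right) \left(-1038\right)} = \frac{1158166}{3611575} + \frac{\left(2411620 - 857257\right) \frac{1}{-1807288 + \left(483 - -942\right)}}{\left(281 + 115\right) \left(-1038\right)} = 1158166 \cdot \frac{1}{3611575} + \frac{1554363 \frac{1}{-1807288 + \left(483 + 942\right)}}{396 \left(-1038\right)} = \frac{1158166}{3611575} + \frac{1554363 \frac{1}{-1807288 + 1425}}{-411048} = \frac{1158166}{3611575} + \frac{1554363}{-1805863} \left(- \frac{1}{411048}\right) = \frac{1158166}{3611575} + 1554363 \left(- \frac{1}{1805863}\right) \left(- \frac{1}{411048}\right) = \frac{1158166}{3611575} - - \frac{57569}{27492458312} = \frac{1158166}{3611575} + \frac{57569}{27492458312} = \frac{2894639853466997}{9026461375287400}$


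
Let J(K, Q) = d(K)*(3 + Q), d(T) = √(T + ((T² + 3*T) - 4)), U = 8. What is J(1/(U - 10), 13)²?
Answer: -1472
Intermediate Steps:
d(T) = √(-4 + T² + 4*T) (d(T) = √(T + (-4 + T² + 3*T)) = √(-4 + T² + 4*T))
J(K, Q) = √(-4 + K² + 4*K)*(3 + Q)
J(1/(U - 10), 13)² = (√(-4 + (1/(8 - 10))² + 4/(8 - 10))*(3 + 13))² = (√(-4 + (1/(-2))² + 4/(-2))*16)² = (√(-4 + (-½)² + 4*(-½))*16)² = (√(-4 + ¼ - 2)*16)² = (√(-23/4)*16)² = ((I*√23/2)*16)² = (8*I*√23)² = -1472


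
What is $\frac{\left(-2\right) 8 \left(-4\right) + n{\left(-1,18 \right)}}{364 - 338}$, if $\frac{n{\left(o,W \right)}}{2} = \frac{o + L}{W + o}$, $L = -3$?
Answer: $\frac{540}{221} \approx 2.4434$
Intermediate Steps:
$n{\left(o,W \right)} = \frac{2 \left(-3 + o\right)}{W + o}$ ($n{\left(o,W \right)} = 2 \frac{o - 3}{W + o} = 2 \frac{-3 + o}{W + o} = \frac{2 \left(-3 + o\right)}{W + o}$)
$\frac{\left(-2\right) 8 \left(-4\right) + n{\left(-1,18 \right)}}{364 - 338} = \frac{\left(-2\right) 8 \left(-4\right) + \frac{2 \left(-3 - 1\right)}{18 - 1}}{364 - 338} = \frac{\left(-16\right) \left(-4\right) + 2 \cdot \frac{1}{17} \left(-4\right)}{26} = \left(64 + 2 \cdot \frac{1}{17} \left(-4\right)\right) \frac{1}{26} = \left(64 - \frac{8}{17}\right) \frac{1}{26} = \frac{1080}{17} \cdot \frac{1}{26} = \frac{540}{221}$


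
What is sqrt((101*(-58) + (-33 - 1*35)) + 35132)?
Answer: sqrt(29206) ≈ 170.90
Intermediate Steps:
sqrt((101*(-58) + (-33 - 1*35)) + 35132) = sqrt((-5858 + (-33 - 35)) + 35132) = sqrt((-5858 - 68) + 35132) = sqrt(-5926 + 35132) = sqrt(29206)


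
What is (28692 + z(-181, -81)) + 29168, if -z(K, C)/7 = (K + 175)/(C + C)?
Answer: 1562213/27 ≈ 57860.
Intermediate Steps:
z(K, C) = -7*(175 + K)/(2*C) (z(K, C) = -7*(K + 175)/(C + C) = -7*(175 + K)/(2*C))
(28692 + z(-181, -81)) + 29168 = (28692 + (7/2)*(-175 - 1*(-181))/(-81)) + 29168 = (28692 + (7/2)*(-1/81)*(-175 + 181)) + 29168 = (28692 + (7/2)*(-1/81)*6) + 29168 = (28692 - 7/27) + 29168 = 774677/27 + 29168 = 1562213/27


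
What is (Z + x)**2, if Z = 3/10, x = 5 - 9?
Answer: 1369/100 ≈ 13.690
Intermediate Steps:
x = -4
Z = 3/10 (Z = 3*(1/10) = 3/10 ≈ 0.30000)
(Z + x)**2 = (3/10 - 4)**2 = (-37/10)**2 = 1369/100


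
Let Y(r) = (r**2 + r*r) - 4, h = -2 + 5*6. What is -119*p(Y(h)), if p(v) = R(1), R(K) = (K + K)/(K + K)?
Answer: -119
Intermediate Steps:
h = 28 (h = -2 + 30 = 28)
R(K) = 1 (R(K) = (2*K)/((2*K)) = (2*K)*(1/(2*K)) = 1)
Y(r) = -4 + 2*r**2 (Y(r) = (r**2 + r**2) - 4 = 2*r**2 - 4 = -4 + 2*r**2)
p(v) = 1
-119*p(Y(h)) = -119*1 = -119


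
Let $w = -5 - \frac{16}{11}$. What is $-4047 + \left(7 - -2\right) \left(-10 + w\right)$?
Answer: $- \frac{46146}{11} \approx -4195.1$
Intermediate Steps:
$w = - \frac{71}{11}$ ($w = -5 - \frac{16}{11} = - \frac{71}{11} \approx -6.4545$)
$-4047 + \left(7 - -2\right) \left(-10 + w\right) = -4047 + \left(7 - -2\right) \left(-10 - \frac{71}{11}\right) = -4047 + \left(7 + 2\right) \left(- \frac{181}{11}\right) = -4047 + 9 \left(- \frac{181}{11}\right) = -4047 - \frac{1629}{11} = - \frac{46146}{11}$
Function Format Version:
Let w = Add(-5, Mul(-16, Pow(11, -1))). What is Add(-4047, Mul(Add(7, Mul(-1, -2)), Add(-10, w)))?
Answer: Rational(-46146, 11) ≈ -4195.1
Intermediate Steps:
w = Rational(-71, 11) (w = Add(-5, Mul(-16, Rational(1, 11))) = Add(-5, Rational(-16, 11)) = Rational(-71, 11) ≈ -6.4545)
Add(-4047, Mul(Add(7, Mul(-1, -2)), Add(-10, w))) = Add(-4047, Mul(Add(7, Mul(-1, -2)), Add(-10, Rational(-71, 11)))) = Add(-4047, Mul(Add(7, 2), Rational(-181, 11))) = Add(-4047, Mul(9, Rational(-181, 11))) = Add(-4047, Rational(-1629, 11)) = Rational(-46146, 11)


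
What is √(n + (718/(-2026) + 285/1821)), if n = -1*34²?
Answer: I*√437147947521534/614891 ≈ 34.003*I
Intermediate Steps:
n = -1156 (n = -1*1156 = -1156)
√(n + (718/(-2026) + 285/1821)) = √(-1156 + (718/(-2026) + 285/1821)) = √(-1156 + (718*(-1/2026) + 285*(1/1821))) = √(-1156 + (-359/1013 + 95/607)) = √(-1156 - 121678/614891) = √(-710935674/614891) = I*√437147947521534/614891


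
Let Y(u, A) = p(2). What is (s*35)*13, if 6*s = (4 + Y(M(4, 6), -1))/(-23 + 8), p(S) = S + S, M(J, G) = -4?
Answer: -364/9 ≈ -40.444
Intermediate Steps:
p(S) = 2*S
Y(u, A) = 4 (Y(u, A) = 2*2 = 4)
s = -4/45 (s = ((4 + 4)/(-23 + 8))/6 = (8/(-15))/6 = (8*(-1/15))/6 = (⅙)*(-8/15) = -4/45 ≈ -0.088889)
(s*35)*13 = -4/45*35*13 = -28/9*13 = -364/9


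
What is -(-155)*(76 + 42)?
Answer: 18290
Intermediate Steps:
-(-155)*(76 + 42) = -(-155)*118 = -1*(-18290) = 18290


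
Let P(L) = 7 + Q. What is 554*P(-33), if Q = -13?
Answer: -3324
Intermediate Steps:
P(L) = -6 (P(L) = 7 - 13 = -6)
554*P(-33) = 554*(-6) = -3324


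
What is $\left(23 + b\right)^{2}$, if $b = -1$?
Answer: $484$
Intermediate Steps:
$\left(23 + b\right)^{2} = \left(23 - 1\right)^{2} = 22^{2} = 484$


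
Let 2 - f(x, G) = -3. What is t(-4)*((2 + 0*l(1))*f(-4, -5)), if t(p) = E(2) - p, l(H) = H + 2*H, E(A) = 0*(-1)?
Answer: 40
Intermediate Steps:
f(x, G) = 5 (f(x, G) = 2 - 1*(-3) = 2 + 3 = 5)
E(A) = 0
l(H) = 3*H
t(p) = -p (t(p) = 0 - p = -p)
t(-4)*((2 + 0*l(1))*f(-4, -5)) = (-1*(-4))*((2 + 0*(3*1))*5) = 4*((2 + 0*3)*5) = 4*((2 + 0)*5) = 4*(2*5) = 4*10 = 40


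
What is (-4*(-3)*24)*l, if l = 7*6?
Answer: 12096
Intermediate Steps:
l = 42
(-4*(-3)*24)*l = (-4*(-3)*24)*42 = (12*24)*42 = 288*42 = 12096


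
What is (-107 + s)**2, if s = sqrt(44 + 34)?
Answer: (107 - sqrt(78))**2 ≈ 9637.0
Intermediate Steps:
s = sqrt(78) ≈ 8.8318
(-107 + s)**2 = (-107 + sqrt(78))**2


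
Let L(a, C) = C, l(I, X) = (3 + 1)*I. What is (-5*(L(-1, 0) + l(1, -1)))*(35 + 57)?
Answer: -1840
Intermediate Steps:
l(I, X) = 4*I
(-5*(L(-1, 0) + l(1, -1)))*(35 + 57) = (-5*(0 + 4*1))*(35 + 57) = -5*(0 + 4)*92 = -5*4*92 = -20*92 = -1840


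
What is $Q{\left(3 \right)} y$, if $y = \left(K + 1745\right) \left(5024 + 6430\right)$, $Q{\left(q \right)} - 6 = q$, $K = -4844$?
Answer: $-319463514$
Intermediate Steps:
$Q{\left(q \right)} = 6 + q$
$y = -35495946$ ($y = \left(-4844 + 1745\right) \left(5024 + 6430\right) = \left(-3099\right) 11454 = -35495946$)
$Q{\left(3 \right)} y = \left(6 + 3\right) \left(-35495946\right) = 9 \left(-35495946\right) = -319463514$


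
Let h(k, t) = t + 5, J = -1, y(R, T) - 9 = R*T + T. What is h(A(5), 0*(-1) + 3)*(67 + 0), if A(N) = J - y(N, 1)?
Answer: 536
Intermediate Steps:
y(R, T) = 9 + T + R*T (y(R, T) = 9 + (R*T + T) = 9 + (T + R*T) = 9 + T + R*T)
A(N) = -11 - N (A(N) = -1 - (9 + 1 + N*1) = -1 - (9 + 1 + N) = -1 - (10 + N) = -1 + (-10 - N) = -11 - N)
h(k, t) = 5 + t
h(A(5), 0*(-1) + 3)*(67 + 0) = (5 + (0*(-1) + 3))*(67 + 0) = (5 + (0 + 3))*67 = (5 + 3)*67 = 8*67 = 536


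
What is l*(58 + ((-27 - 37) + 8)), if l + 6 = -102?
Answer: -216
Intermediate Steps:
l = -108 (l = -6 - 102 = -108)
l*(58 + ((-27 - 37) + 8)) = -108*(58 + ((-27 - 37) + 8)) = -108*(58 + (-64 + 8)) = -108*(58 - 56) = -108*2 = -216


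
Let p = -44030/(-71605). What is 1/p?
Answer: 14321/8806 ≈ 1.6263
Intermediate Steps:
p = 8806/14321 (p = -44030*(-1/71605) = 8806/14321 ≈ 0.61490)
1/p = 1/(8806/14321) = 14321/8806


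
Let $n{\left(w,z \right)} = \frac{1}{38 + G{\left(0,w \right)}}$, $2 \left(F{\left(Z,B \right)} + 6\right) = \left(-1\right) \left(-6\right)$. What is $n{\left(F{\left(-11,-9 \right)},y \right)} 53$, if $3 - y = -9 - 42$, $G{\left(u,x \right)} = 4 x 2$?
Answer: $\frac{53}{14} \approx 3.7857$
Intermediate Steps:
$G{\left(u,x \right)} = 8 x$
$F{\left(Z,B \right)} = -3$ ($F{\left(Z,B \right)} = -6 + \frac{\left(-1\right) \left(-6\right)}{2} = -6 + \frac{1}{2} \cdot 6 = -6 + 3 = -3$)
$y = 54$ ($y = 3 - \left(-9 - 42\right) = 3 - -51 = 3 + 51 = 54$)
$n{\left(w,z \right)} = \frac{1}{38 + 8 w}$
$n{\left(F{\left(-11,-9 \right)},y \right)} 53 = \frac{1}{2 \left(19 + 4 \left(-3\right)\right)} 53 = \frac{1}{2 \left(19 - 12\right)} 53 = \frac{1}{2 \cdot 7} \cdot 53 = \frac{1}{2} \cdot \frac{1}{7} \cdot 53 = \frac{1}{14} \cdot 53 = \frac{53}{14}$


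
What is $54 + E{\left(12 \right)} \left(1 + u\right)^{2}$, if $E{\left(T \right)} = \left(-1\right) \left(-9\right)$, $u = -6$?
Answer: $279$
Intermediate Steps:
$E{\left(T \right)} = 9$
$54 + E{\left(12 \right)} \left(1 + u\right)^{2} = 54 + 9 \left(1 - 6\right)^{2} = 54 + 9 \left(-5\right)^{2} = 54 + 9 \cdot 25 = 54 + 225 = 279$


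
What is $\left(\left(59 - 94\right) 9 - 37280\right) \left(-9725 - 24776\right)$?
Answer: $1297065095$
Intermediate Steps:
$\left(\left(59 - 94\right) 9 - 37280\right) \left(-9725 - 24776\right) = \left(\left(-35\right) 9 - 37280\right) \left(-34501\right) = \left(-315 - 37280\right) \left(-34501\right) = \left(-37595\right) \left(-34501\right) = 1297065095$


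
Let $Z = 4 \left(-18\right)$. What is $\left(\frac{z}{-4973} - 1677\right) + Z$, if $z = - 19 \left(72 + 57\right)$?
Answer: $- \frac{8695326}{4973} \approx -1748.5$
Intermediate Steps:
$z = -2451$ ($z = \left(-19\right) 129 = -2451$)
$Z = -72$
$\left(\frac{z}{-4973} - 1677\right) + Z = \left(- \frac{2451}{-4973} - 1677\right) - 72 = \left(\left(-2451\right) \left(- \frac{1}{4973}\right) - 1677\right) - 72 = \left(\frac{2451}{4973} - 1677\right) - 72 = - \frac{8337270}{4973} - 72 = - \frac{8695326}{4973}$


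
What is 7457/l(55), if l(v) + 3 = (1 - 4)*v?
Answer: -7457/168 ≈ -44.387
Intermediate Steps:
l(v) = -3 - 3*v (l(v) = -3 + (1 - 4)*v = -3 - 3*v)
7457/l(55) = 7457/(-3 - 3*55) = 7457/(-3 - 165) = 7457/(-168) = 7457*(-1/168) = -7457/168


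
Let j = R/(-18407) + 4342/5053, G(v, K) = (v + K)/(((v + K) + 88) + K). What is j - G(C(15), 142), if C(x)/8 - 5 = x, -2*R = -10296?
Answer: 295556879/24740811886 ≈ 0.011946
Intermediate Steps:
R = 5148 (R = -½*(-10296) = 5148)
C(x) = 40 + 8*x
G(v, K) = (K + v)/(88 + v + 2*K) (G(v, K) = (K + v)/(((K + v) + 88) + K) = (K + v)/((88 + K + v) + K) = (K + v)/(88 + v + 2*K))
j = 53910350/93010571 (j = 5148/(-18407) + 4342/5053 = 5148*(-1/18407) + 4342*(1/5053) = -5148/18407 + 4342/5053 = 53910350/93010571 ≈ 0.57962)
j - G(C(15), 142) = 53910350/93010571 - (142 + (40 + 8*15))/(88 + (40 + 8*15) + 2*142) = 53910350/93010571 - (142 + (40 + 120))/(88 + (40 + 120) + 284) = 53910350/93010571 - (142 + 160)/(88 + 160 + 284) = 53910350/93010571 - 302/532 = 53910350/93010571 - 1*151/266 = 53910350/93010571 - 151/266 = 295556879/24740811886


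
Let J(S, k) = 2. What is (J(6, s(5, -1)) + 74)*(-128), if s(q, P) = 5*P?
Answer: -9728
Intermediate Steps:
(J(6, s(5, -1)) + 74)*(-128) = (2 + 74)*(-128) = 76*(-128) = -9728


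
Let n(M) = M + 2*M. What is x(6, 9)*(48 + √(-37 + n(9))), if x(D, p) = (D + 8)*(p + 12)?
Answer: 14112 + 294*I*√10 ≈ 14112.0 + 929.71*I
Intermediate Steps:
n(M) = 3*M
x(D, p) = (8 + D)*(12 + p)
x(6, 9)*(48 + √(-37 + n(9))) = (96 + 8*9 + 12*6 + 6*9)*(48 + √(-37 + 3*9)) = (96 + 72 + 72 + 54)*(48 + √(-37 + 27)) = 294*(48 + √(-10)) = 294*(48 + I*√10) = 14112 + 294*I*√10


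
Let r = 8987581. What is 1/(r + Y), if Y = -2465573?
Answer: 1/6522008 ≈ 1.5333e-7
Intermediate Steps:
1/(r + Y) = 1/(8987581 - 2465573) = 1/6522008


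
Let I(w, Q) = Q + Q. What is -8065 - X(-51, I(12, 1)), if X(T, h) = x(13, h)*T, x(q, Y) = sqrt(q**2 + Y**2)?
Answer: -8065 + 51*sqrt(173) ≈ -7394.2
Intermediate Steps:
I(w, Q) = 2*Q
x(q, Y) = sqrt(Y**2 + q**2)
X(T, h) = T*sqrt(169 + h**2) (X(T, h) = sqrt(h**2 + 13**2)*T = sqrt(h**2 + 169)*T = sqrt(169 + h**2)*T = T*sqrt(169 + h**2))
-8065 - X(-51, I(12, 1)) = -8065 - (-51)*sqrt(169 + (2*1)**2) = -8065 - (-51)*sqrt(169 + 2**2) = -8065 - (-51)*sqrt(169 + 4) = -8065 - (-51)*sqrt(173) = -8065 + 51*sqrt(173)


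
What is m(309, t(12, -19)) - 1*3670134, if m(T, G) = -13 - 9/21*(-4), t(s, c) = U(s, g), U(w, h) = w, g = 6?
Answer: -25691017/7 ≈ -3.6701e+6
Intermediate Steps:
t(s, c) = s
m(T, G) = -79/7 (m(T, G) = -13 - 9*1/21*(-4) = -13 - 3/7*(-4) = -13 + 12/7 = -79/7)
m(309, t(12, -19)) - 1*3670134 = -79/7 - 1*3670134 = -79/7 - 3670134 = -25691017/7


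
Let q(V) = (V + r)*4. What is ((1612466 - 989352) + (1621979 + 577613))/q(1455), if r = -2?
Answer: 1411353/2906 ≈ 485.67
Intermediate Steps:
q(V) = -8 + 4*V (q(V) = (V - 2)*4 = (-2 + V)*4 = -8 + 4*V)
((1612466 - 989352) + (1621979 + 577613))/q(1455) = ((1612466 - 989352) + (1621979 + 577613))/(-8 + 4*1455) = (623114 + 2199592)/(-8 + 5820) = 2822706/5812 = 2822706*(1/5812) = 1411353/2906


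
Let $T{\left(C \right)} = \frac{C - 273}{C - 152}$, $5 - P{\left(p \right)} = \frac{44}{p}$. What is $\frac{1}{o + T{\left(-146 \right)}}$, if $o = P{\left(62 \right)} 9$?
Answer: $\frac{9238}{369695} \approx 0.024988$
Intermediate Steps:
$P{\left(p \right)} = 5 - \frac{44}{p}$
$T{\left(C \right)} = \frac{-273 + C}{-152 + C}$
$o = \frac{1197}{31}$ ($o = \left(5 - \frac{44}{62}\right) 9 = \left(5 - \frac{22}{31}\right) 9 = \frac{133}{31} \cdot 9 = \frac{1197}{31} \approx 38.613$)
$\frac{1}{o + T{\left(-146 \right)}} = \frac{1}{\frac{1197}{31} + \frac{-273 - 146}{-152 - 146}} = \frac{1}{\frac{1197}{31} + \frac{1}{-298} \left(-419\right)} = \frac{1}{\frac{1197}{31} - - \frac{419}{298}} = \frac{1}{\frac{1197}{31} + \frac{419}{298}} = \frac{1}{\frac{369695}{9238}} = \frac{9238}{369695}$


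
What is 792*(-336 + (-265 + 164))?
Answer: -346104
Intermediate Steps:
792*(-336 + (-265 + 164)) = 792*(-336 - 101) = 792*(-437) = -346104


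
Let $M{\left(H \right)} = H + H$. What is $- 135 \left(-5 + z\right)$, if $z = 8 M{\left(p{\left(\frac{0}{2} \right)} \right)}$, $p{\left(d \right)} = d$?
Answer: $675$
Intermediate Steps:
$M{\left(H \right)} = 2 H$
$z = 0$ ($z = 8 \cdot 2 \cdot \frac{0}{2} = 8 \cdot 2 \cdot 0 \cdot \frac{1}{2} = 8 \cdot 2 \cdot 0 = 8 \cdot 0 = 0$)
$- 135 \left(-5 + z\right) = - 135 \left(-5 + 0\right) = \left(-135\right) \left(-5\right) = 675$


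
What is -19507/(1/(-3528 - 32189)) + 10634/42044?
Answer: 14646689997735/21022 ≈ 6.9673e+8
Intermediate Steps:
-19507/(1/(-3528 - 32189)) + 10634/42044 = -19507/(1/(-35717)) + 10634*(1/42044) = -19507/(-1/35717) + 5317/21022 = -19507*(-35717) + 5317/21022 = 696731519 + 5317/21022 = 14646689997735/21022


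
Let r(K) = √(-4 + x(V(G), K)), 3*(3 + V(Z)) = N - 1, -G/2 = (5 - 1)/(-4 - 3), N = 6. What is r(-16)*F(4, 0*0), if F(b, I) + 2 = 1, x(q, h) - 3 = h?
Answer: -I*√17 ≈ -4.1231*I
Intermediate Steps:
G = 8/7 (G = -2*(5 - 1)/(-4 - 3) = -8/(-7) = -8*(-1)/7 = -2*(-4/7) = 8/7 ≈ 1.1429)
V(Z) = -4/3 (V(Z) = -3 + (6 - 1)/3 = -3 + (⅓)*5 = -3 + 5/3 = -4/3)
x(q, h) = 3 + h
F(b, I) = -1 (F(b, I) = -2 + 1 = -1)
r(K) = √(-1 + K) (r(K) = √(-4 + (3 + K)) = √(-1 + K))
r(-16)*F(4, 0*0) = √(-1 - 16)*(-1) = √(-17)*(-1) = (I*√17)*(-1) = -I*√17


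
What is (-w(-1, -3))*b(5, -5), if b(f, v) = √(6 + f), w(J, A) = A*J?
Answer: -3*√11 ≈ -9.9499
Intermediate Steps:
(-w(-1, -3))*b(5, -5) = (-(-3)*(-1))*√(6 + 5) = (-1*3)*√11 = -3*√11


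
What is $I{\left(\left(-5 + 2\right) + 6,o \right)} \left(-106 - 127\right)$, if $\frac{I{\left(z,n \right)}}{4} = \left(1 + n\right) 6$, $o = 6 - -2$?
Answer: $-50328$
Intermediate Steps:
$o = 8$ ($o = 6 + 2 = 8$)
$I{\left(z,n \right)} = 24 + 24 n$ ($I{\left(z,n \right)} = 4 \left(1 + n\right) 6 = 4 \left(6 + 6 n\right) = 24 + 24 n$)
$I{\left(\left(-5 + 2\right) + 6,o \right)} \left(-106 - 127\right) = \left(24 + 24 \cdot 8\right) \left(-106 - 127\right) = \left(24 + 192\right) \left(-233\right) = 216 \left(-233\right) = -50328$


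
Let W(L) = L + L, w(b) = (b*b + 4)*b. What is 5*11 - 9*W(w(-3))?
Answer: 757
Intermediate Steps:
w(b) = b*(4 + b²) (w(b) = (b² + 4)*b = (4 + b²)*b = b*(4 + b²))
W(L) = 2*L
5*11 - 9*W(w(-3)) = 5*11 - 18*(-3*(4 + (-3)²)) = 55 - 18*(-3*(4 + 9)) = 55 - 18*(-3*13) = 55 - 18*(-39) = 55 - 9*(-78) = 55 + 702 = 757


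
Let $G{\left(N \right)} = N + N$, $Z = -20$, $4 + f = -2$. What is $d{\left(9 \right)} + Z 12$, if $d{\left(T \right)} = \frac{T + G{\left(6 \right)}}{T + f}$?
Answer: $-233$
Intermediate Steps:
$f = -6$ ($f = -4 - 2 = -6$)
$G{\left(N \right)} = 2 N$
$d{\left(T \right)} = \frac{12 + T}{-6 + T}$ ($d{\left(T \right)} = \frac{T + 2 \cdot 6}{T - 6} = \frac{T + 12}{-6 + T} = \frac{12 + T}{-6 + T}$)
$d{\left(9 \right)} + Z 12 = \frac{12 + 9}{-6 + 9} - 240 = \frac{1}{3} \cdot 21 - 240 = 7 - 240 = -233$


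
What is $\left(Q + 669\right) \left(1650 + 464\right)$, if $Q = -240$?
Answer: $906906$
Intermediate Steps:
$\left(Q + 669\right) \left(1650 + 464\right) = \left(-240 + 669\right) \left(1650 + 464\right) = 429 \cdot 2114 = 906906$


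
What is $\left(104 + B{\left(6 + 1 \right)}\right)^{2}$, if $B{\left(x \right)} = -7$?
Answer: $9409$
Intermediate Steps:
$\left(104 + B{\left(6 + 1 \right)}\right)^{2} = \left(104 - 7\right)^{2} = 97^{2} = 9409$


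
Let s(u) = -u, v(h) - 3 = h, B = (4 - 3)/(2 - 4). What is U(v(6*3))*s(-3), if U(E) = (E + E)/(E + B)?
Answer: 252/41 ≈ 6.1463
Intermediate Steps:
B = -½ (B = 1/(-2) = 1*(-½) = -½ ≈ -0.50000)
v(h) = 3 + h
U(E) = 2*E/(-½ + E) (U(E) = (E + E)/(E - ½) = (2*E)/(-½ + E) = 2*E/(-½ + E))
U(v(6*3))*s(-3) = (4*(3 + 6*3)/(-1 + 2*(3 + 6*3)))*(-1*(-3)) = (4*(3 + 18)/(-1 + 2*(3 + 18)))*3 = (4*21/(-1 + 2*21))*3 = (4*21/(-1 + 42))*3 = (4*21/41)*3 = (4*21*(1/41))*3 = (84/41)*3 = 252/41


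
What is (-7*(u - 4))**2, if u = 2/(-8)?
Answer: 14161/16 ≈ 885.06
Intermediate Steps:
u = -1/4 (u = 2*(-1/8) = -1/4 ≈ -0.25000)
(-7*(u - 4))**2 = (-7*(-1/4 - 4))**2 = (-7*(-17/4))**2 = (119/4)**2 = 14161/16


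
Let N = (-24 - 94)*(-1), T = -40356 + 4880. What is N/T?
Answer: -59/17738 ≈ -0.0033262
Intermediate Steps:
T = -35476
N = 118 (N = -118*(-1) = 118)
N/T = 118/(-35476) = 118*(-1/35476) = -59/17738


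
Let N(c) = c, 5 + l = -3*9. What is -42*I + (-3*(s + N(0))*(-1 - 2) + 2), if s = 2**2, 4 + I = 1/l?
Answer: 3317/16 ≈ 207.31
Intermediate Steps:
l = -32 (l = -5 - 3*9 = -5 - 27 = -32)
I = -129/32 (I = -4 + 1/(-32) = -4 - 1/32 = -129/32 ≈ -4.0313)
s = 4
-42*I + (-3*(s + N(0))*(-1 - 2) + 2) = -42*(-129/32) + (-3*(4 + 0)*(-1 - 2) + 2) = 2709/16 + (-12*(-3) + 2) = 2709/16 + (-3*(-12) + 2) = 2709/16 + (36 + 2) = 2709/16 + 38 = 3317/16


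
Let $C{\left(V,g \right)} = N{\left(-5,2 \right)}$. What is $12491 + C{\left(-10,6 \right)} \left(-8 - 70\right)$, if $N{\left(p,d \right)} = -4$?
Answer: $12803$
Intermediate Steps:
$C{\left(V,g \right)} = -4$
$12491 + C{\left(-10,6 \right)} \left(-8 - 70\right) = 12491 - 4 \left(-8 - 70\right) = 12491 - -312 = 12491 + 312 = 12803$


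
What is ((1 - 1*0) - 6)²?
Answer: 25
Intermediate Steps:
((1 - 1*0) - 6)² = ((1 + 0) - 6)² = (1 - 6)² = (-5)² = 25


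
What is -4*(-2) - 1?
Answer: 7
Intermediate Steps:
-4*(-2) - 1 = 8 - 1 = 7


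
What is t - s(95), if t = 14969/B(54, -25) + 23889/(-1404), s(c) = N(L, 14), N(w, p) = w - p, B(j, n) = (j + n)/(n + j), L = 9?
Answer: 6999869/468 ≈ 14957.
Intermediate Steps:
B(j, n) = 1 (B(j, n) = (j + n)/(j + n) = 1)
s(c) = -5 (s(c) = 9 - 1*14 = 9 - 14 = -5)
t = 6997529/468 (t = 14969/1 + 23889/(-1404) = 14969*1 + 23889*(-1/1404) = 14969 - 7963/468 = 6997529/468 ≈ 14952.)
t - s(95) = 6997529/468 - 1*(-5) = 6997529/468 + 5 = 6999869/468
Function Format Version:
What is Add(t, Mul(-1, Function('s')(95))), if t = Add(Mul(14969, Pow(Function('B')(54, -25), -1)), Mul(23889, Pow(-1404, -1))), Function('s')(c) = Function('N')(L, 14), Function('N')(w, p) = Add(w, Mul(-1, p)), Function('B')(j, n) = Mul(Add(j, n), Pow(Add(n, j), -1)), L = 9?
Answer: Rational(6999869, 468) ≈ 14957.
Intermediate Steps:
Function('B')(j, n) = 1 (Function('B')(j, n) = Mul(Add(j, n), Pow(Add(j, n), -1)) = 1)
Function('s')(c) = -5 (Function('s')(c) = Add(9, Mul(-1, 14)) = Add(9, -14) = -5)
t = Rational(6997529, 468) (t = Add(Mul(14969, Pow(1, -1)), Mul(23889, Pow(-1404, -1))) = Add(Mul(14969, 1), Mul(23889, Rational(-1, 1404))) = Add(14969, Rational(-7963, 468)) = Rational(6997529, 468) ≈ 14952.)
Add(t, Mul(-1, Function('s')(95))) = Add(Rational(6997529, 468), Mul(-1, -5)) = Add(Rational(6997529, 468), 5) = Rational(6999869, 468)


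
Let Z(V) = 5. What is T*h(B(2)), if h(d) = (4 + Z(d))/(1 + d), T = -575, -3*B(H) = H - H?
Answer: -5175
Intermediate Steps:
B(H) = 0 (B(H) = -(H - H)/3 = -⅓*0 = 0)
h(d) = 9/(1 + d) (h(d) = (4 + 5)/(1 + d) = 9/(1 + d))
T*h(B(2)) = -5175/(1 + 0) = -5175/1 = -5175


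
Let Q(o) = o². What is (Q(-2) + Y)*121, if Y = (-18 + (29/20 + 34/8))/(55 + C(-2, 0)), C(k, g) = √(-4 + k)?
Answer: 2770295/6062 + 14883*I*√6/30310 ≈ 456.99 + 1.2028*I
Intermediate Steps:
Y = -123/(10*(55 + I*√6)) (Y = (-18 + (29/20 + 34/8))/(55 + √(-4 - 2)) = (-18 + (29*(1/20) + 34*(⅛)))/(55 + √(-6)) = (-18 + (29/20 + 17/4))/(55 + I*√6) = (-18 + 57/10)/(55 + I*√6) = -123/(10*(55 + I*√6)) ≈ -0.22319 + 0.0099402*I)
(Q(-2) + Y)*121 = ((-2)² + (-1353/6062 + 123*I*√6/30310))*121 = (4 + (-1353/6062 + 123*I*√6/30310))*121 = (22895/6062 + 123*I*√6/30310)*121 = 2770295/6062 + 14883*I*√6/30310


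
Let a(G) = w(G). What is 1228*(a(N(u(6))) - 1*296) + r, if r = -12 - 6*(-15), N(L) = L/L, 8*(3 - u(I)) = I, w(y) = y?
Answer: -362182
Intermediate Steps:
u(I) = 3 - I/8
N(L) = 1
a(G) = G
r = 78 (r = -12 + 90 = 78)
1228*(a(N(u(6))) - 1*296) + r = 1228*(1 - 1*296) + 78 = 1228*(1 - 296) + 78 = 1228*(-295) + 78 = -362260 + 78 = -362182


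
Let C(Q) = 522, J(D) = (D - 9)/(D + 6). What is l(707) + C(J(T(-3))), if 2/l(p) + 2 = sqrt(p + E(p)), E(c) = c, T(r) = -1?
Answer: 368012/705 + sqrt(1414)/705 ≈ 522.06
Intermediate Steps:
J(D) = (-9 + D)/(6 + D)
l(p) = 2/(-2 + sqrt(2)*sqrt(p)) (l(p) = 2/(-2 + sqrt(p + p)) = 2/(-2 + sqrt(2*p)) = 2/(-2 + sqrt(2)*sqrt(p)))
l(707) + C(J(T(-3))) = 2/(-2 + sqrt(2)*sqrt(707)) + 522 = 2/(-2 + sqrt(1414)) + 522 = 522 + 2/(-2 + sqrt(1414))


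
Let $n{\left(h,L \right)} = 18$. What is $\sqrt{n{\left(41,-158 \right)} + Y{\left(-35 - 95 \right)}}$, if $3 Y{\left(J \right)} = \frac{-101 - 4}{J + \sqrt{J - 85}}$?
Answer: $\sqrt{\frac{2375 - 18 i \sqrt{215}}{130 - i \sqrt{215}}} \approx 4.2739 + 0.00351 i$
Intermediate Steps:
$Y{\left(J \right)} = - \frac{35}{J + \sqrt{-85 + J}}$ ($Y{\left(J \right)} = \frac{\left(-101 - 4\right) \frac{1}{J + \sqrt{J - 85}}}{3} = \frac{\left(-105\right) \frac{1}{J + \sqrt{-85 + J}}}{3} = - \frac{35}{J + \sqrt{-85 + J}}$)
$\sqrt{n{\left(41,-158 \right)} + Y{\left(-35 - 95 \right)}} = \sqrt{18 - \frac{35}{\left(-35 - 95\right) + \sqrt{-85 - 130}}} = \sqrt{18 - \frac{35}{-130 + \sqrt{-85 - 130}}} = \sqrt{18 - \frac{35}{-130 + \sqrt{-215}}} = \sqrt{18 - \frac{35}{-130 + i \sqrt{215}}}$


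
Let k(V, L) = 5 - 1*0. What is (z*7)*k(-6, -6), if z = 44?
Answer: 1540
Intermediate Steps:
k(V, L) = 5 (k(V, L) = 5 + 0 = 5)
(z*7)*k(-6, -6) = (44*7)*5 = 308*5 = 1540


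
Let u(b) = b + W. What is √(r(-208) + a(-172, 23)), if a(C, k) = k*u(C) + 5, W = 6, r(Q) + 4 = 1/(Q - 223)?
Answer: 6*I*√19695838/431 ≈ 61.782*I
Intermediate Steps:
r(Q) = -4 + 1/(-223 + Q) (r(Q) = -4 + 1/(Q - 223) = -4 + 1/(-223 + Q))
u(b) = 6 + b (u(b) = b + 6 = 6 + b)
a(C, k) = 5 + k*(6 + C) (a(C, k) = k*(6 + C) + 5 = 5 + k*(6 + C))
√(r(-208) + a(-172, 23)) = √((893 - 4*(-208))/(-223 - 208) + (5 + 23*(6 - 172))) = √((893 + 832)/(-431) + (5 + 23*(-166))) = √(-1/431*1725 + (5 - 3818)) = √(-1725/431 - 3813) = √(-1645128/431) = 6*I*√19695838/431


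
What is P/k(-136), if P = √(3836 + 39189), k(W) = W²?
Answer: 5*√1721/18496 ≈ 0.011215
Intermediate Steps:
P = 5*√1721 (P = √43025 = 5*√1721 ≈ 207.42)
P/k(-136) = (5*√1721)/((-136)²) = (5*√1721)/18496 = (5*√1721)*(1/18496) = 5*√1721/18496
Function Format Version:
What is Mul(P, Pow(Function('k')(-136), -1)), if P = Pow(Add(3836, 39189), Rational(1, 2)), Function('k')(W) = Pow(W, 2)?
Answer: Mul(Rational(5, 18496), Pow(1721, Rational(1, 2))) ≈ 0.011215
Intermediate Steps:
P = Mul(5, Pow(1721, Rational(1, 2))) (P = Pow(43025, Rational(1, 2)) = Mul(5, Pow(1721, Rational(1, 2))) ≈ 207.42)
Mul(P, Pow(Function('k')(-136), -1)) = Mul(Mul(5, Pow(1721, Rational(1, 2))), Pow(Pow(-136, 2), -1)) = Mul(Mul(5, Pow(1721, Rational(1, 2))), Pow(18496, -1)) = Mul(Mul(5, Pow(1721, Rational(1, 2))), Rational(1, 18496)) = Mul(Rational(5, 18496), Pow(1721, Rational(1, 2)))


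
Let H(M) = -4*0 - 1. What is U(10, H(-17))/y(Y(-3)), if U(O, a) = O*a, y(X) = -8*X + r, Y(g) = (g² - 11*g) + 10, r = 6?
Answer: 1/41 ≈ 0.024390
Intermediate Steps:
Y(g) = 10 + g² - 11*g
y(X) = 6 - 8*X (y(X) = -8*X + 6 = 6 - 8*X)
H(M) = -1 (H(M) = 0 - 1 = -1)
U(10, H(-17))/y(Y(-3)) = (10*(-1))/(6 - 8*(10 + (-3)² - 11*(-3))) = -10/(6 - 8*(10 + 9 + 33)) = -10/(6 - 8*52) = -10/(6 - 416) = -10/(-410) = -10*(-1/410) = 1/41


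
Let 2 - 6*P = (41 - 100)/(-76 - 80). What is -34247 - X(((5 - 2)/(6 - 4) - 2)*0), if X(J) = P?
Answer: -32055445/936 ≈ -34247.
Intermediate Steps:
P = 253/936 (P = ⅓ - (41 - 100)/(6*(-76 - 80)) = ⅓ - (-59)/(6*(-156)) = ⅓ - (-59)*(-1)/(6*156) = ⅓ - ⅙*59/156 = ⅓ - 59/936 = 253/936 ≈ 0.27030)
X(J) = 253/936
-34247 - X(((5 - 2)/(6 - 4) - 2)*0) = -34247 - 1*253/936 = -34247 - 253/936 = -32055445/936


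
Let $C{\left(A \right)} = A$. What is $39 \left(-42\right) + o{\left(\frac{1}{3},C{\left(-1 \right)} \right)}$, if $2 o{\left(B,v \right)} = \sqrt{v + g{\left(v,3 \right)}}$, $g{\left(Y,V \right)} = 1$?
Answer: $-1638$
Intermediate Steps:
$o{\left(B,v \right)} = \frac{\sqrt{1 + v}}{2}$ ($o{\left(B,v \right)} = \frac{\sqrt{v + 1}}{2} = \frac{\sqrt{1 + v}}{2}$)
$39 \left(-42\right) + o{\left(\frac{1}{3},C{\left(-1 \right)} \right)} = 39 \left(-42\right) + \frac{\sqrt{1 - 1}}{2} = -1638 + \frac{\sqrt{0}}{2} = -1638 + \frac{1}{2} \cdot 0 = -1638 + 0 = -1638$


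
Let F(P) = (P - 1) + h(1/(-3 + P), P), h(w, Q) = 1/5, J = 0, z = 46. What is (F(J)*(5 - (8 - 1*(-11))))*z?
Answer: 2576/5 ≈ 515.20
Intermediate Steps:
h(w, Q) = 1/5
F(P) = -4/5 + P (F(P) = (P - 1) + 1/5 = (-1 + P) + 1/5 = -4/5 + P)
(F(J)*(5 - (8 - 1*(-11))))*z = ((-4/5 + 0)*(5 - (8 - 1*(-11))))*46 = -4*(5 - (8 + 11))/5*46 = -4*(5 - 1*19)/5*46 = -4*(5 - 19)/5*46 = -4/5*(-14)*46 = (56/5)*46 = 2576/5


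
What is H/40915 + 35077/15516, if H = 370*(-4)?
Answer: 282442355/126967428 ≈ 2.2245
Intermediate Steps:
H = -1480
H/40915 + 35077/15516 = -1480/40915 + 35077/15516 = -1480*1/40915 + 35077*(1/15516) = -296/8183 + 35077/15516 = 282442355/126967428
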